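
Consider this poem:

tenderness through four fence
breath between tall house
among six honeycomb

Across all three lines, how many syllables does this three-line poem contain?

Line 1: tenderness(3) + through(1) + four(1) + fence(1) = 6
Line 2: breath(1) + between(2) + tall(1) + house(1) = 5
Line 3: among(2) + six(1) + honeycomb(3) = 6
Total: 6 + 5 + 6 = 17

17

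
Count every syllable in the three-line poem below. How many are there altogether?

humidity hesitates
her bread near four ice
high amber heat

Line 1: humidity (4), hesitates (3) → 7
Line 2: her (1), bread (1), near (1), four (1), ice (1) → 5
Line 3: high (1), amber (2), heat (1) → 4
Total: 7 + 5 + 4 = 16

16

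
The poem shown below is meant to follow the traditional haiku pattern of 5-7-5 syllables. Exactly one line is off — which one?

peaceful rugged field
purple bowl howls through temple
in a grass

Line 3

Line 1: peaceful(2) + rugged(2) + field(1) = 5 ✓
Line 2: purple(2) + bowl(1) + howls(1) + through(1) + temple(2) = 7 ✓
Line 3: in(1) + a(1) + grass(1) = 3 (expected 5)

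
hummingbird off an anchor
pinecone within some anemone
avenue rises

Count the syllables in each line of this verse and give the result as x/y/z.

Line 1: hummingbird(3) + off(1) + an(1) + anchor(2) = 7
Line 2: pinecone(2) + within(2) + some(1) + anemone(4) = 9
Line 3: avenue(3) + rises(2) = 5

7/9/5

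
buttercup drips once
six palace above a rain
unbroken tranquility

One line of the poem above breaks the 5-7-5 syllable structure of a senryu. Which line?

Line 1: "buttercup drips once": 3+1+1 = 5 ✓
Line 2: "six palace above a rain": 1+2+2+1+1 = 7 ✓
Line 3: "unbroken tranquility": 3+4 = 7 (expected 5)

The third line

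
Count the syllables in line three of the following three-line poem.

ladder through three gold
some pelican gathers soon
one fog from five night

5

Line three: one(1) + fog(1) + from(1) + five(1) + night(1) = 5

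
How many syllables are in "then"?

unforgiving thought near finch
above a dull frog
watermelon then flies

1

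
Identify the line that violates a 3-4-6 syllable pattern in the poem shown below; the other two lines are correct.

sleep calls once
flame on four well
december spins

Line 1: sleep (1), calls (1), once (1) → 3 ✓
Line 2: flame (1), on (1), four (1), well (1) → 4 ✓
Line 3: december (3), spins (1) → 4 (expected 6)

The third line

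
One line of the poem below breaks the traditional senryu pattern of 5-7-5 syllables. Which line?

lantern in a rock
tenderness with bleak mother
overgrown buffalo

Line 1: "lantern in a rock": 2+1+1+1 = 5 ✓
Line 2: "tenderness with bleak mother": 3+1+1+2 = 7 ✓
Line 3: "overgrown buffalo": 3+3 = 6 (expected 5)

The third line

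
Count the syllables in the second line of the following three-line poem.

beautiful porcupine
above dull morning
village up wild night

5

The second line: "above dull morning": 2+1+2 = 5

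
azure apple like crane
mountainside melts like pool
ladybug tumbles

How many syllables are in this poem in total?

Line 1: azure (2), apple (2), like (1), crane (1) → 6
Line 2: mountainside (3), melts (1), like (1), pool (1) → 6
Line 3: ladybug (3), tumbles (2) → 5
Total: 6 + 6 + 5 = 17

17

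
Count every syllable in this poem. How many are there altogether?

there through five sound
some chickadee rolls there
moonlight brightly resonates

Line 1: there(1) + through(1) + five(1) + sound(1) = 4
Line 2: some(1) + chickadee(3) + rolls(1) + there(1) = 6
Line 3: moonlight(2) + brightly(2) + resonates(3) = 7
Total: 4 + 6 + 7 = 17

17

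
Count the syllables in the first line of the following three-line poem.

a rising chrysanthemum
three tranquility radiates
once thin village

The first line: "a rising chrysanthemum": 1+2+4 = 7

7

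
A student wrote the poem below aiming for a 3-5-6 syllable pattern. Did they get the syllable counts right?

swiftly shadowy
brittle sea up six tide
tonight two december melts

Line 1: "swiftly shadowy": 2+3 = 5 (expected 3)
Line 2: "brittle sea up six tide": 2+1+1+1+1 = 6 (expected 5)
Line 3: "tonight two december melts": 2+1+3+1 = 7 (expected 6)

No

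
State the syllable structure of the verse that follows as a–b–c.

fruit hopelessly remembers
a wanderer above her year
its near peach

Line 1: fruit (1), hopelessly (3), remembers (3) → 7
Line 2: a (1), wanderer (3), above (2), her (1), year (1) → 8
Line 3: its (1), near (1), peach (1) → 3

7–8–3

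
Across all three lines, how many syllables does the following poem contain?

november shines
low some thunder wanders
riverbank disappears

Line 1: "november shines": 3+1 = 4
Line 2: "low some thunder wanders": 1+1+2+2 = 6
Line 3: "riverbank disappears": 3+3 = 6
Total: 4 + 6 + 6 = 16

16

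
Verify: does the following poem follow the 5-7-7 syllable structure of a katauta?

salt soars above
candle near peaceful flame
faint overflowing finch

No

Line 1: salt(1) + soars(1) + above(2) = 4 (expected 5)
Line 2: candle(2) + near(1) + peaceful(2) + flame(1) = 6 (expected 7)
Line 3: faint(1) + overflowing(4) + finch(1) = 6 (expected 7)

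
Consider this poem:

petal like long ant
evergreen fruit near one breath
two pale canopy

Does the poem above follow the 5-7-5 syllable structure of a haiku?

Line 1: "petal like long ant": 2+1+1+1 = 5 ✓
Line 2: "evergreen fruit near one breath": 3+1+1+1+1 = 7 ✓
Line 3: "two pale canopy": 1+1+3 = 5 ✓

Yes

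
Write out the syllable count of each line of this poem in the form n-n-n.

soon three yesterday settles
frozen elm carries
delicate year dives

7-5-5

Line 1: "soon three yesterday settles": 1+1+3+2 = 7
Line 2: "frozen elm carries": 2+1+2 = 5
Line 3: "delicate year dives": 3+1+1 = 5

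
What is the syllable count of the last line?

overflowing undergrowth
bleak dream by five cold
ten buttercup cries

5

The last line: ten(1) + buttercup(3) + cries(1) = 5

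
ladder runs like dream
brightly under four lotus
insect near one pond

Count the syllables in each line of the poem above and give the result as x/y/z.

5/7/5

Line 1: ladder (2), runs (1), like (1), dream (1) → 5
Line 2: brightly (2), under (2), four (1), lotus (2) → 7
Line 3: insect (2), near (1), one (1), pond (1) → 5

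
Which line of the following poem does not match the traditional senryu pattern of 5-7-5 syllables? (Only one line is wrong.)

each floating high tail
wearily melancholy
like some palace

Line 1: each(1) + floating(2) + high(1) + tail(1) = 5 ✓
Line 2: wearily(3) + melancholy(4) = 7 ✓
Line 3: like(1) + some(1) + palace(2) = 4 (expected 5)

The third line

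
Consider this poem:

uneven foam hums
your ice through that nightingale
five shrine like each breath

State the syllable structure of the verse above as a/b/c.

Line 1: uneven(3) + foam(1) + hums(1) = 5
Line 2: your(1) + ice(1) + through(1) + that(1) + nightingale(3) = 7
Line 3: five(1) + shrine(1) + like(1) + each(1) + breath(1) = 5

5/7/5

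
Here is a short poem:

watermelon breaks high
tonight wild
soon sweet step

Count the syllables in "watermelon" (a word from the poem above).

4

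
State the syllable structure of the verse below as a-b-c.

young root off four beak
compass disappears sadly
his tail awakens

Line 1: young(1) + root(1) + off(1) + four(1) + beak(1) = 5
Line 2: compass(2) + disappears(3) + sadly(2) = 7
Line 3: his(1) + tail(1) + awakens(3) = 5

5-7-5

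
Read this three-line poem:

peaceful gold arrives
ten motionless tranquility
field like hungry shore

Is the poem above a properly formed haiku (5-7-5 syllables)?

Line 1: peaceful(2) + gold(1) + arrives(2) = 5 ✓
Line 2: ten(1) + motionless(3) + tranquility(4) = 8 (expected 7)
Line 3: field(1) + like(1) + hungry(2) + shore(1) = 5 ✓

No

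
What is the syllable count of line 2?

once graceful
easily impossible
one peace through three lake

Line 2: "easily impossible": 3+4 = 7

7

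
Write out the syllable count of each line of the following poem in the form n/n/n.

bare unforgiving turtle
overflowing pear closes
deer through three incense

Line 1: bare (1), unforgiving (4), turtle (2) → 7
Line 2: overflowing (4), pear (1), closes (2) → 7
Line 3: deer (1), through (1), three (1), incense (2) → 5

7/7/5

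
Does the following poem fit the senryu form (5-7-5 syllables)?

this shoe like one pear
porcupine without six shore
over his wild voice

Line 1: this (1), shoe (1), like (1), one (1), pear (1) → 5 ✓
Line 2: porcupine (3), without (2), six (1), shore (1) → 7 ✓
Line 3: over (2), his (1), wild (1), voice (1) → 5 ✓

Yes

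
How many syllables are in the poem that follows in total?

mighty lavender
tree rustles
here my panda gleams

13

Line 1: mighty(2) + lavender(3) = 5
Line 2: tree(1) + rustles(2) = 3
Line 3: here(1) + my(1) + panda(2) + gleams(1) = 5
Total: 5 + 3 + 5 = 13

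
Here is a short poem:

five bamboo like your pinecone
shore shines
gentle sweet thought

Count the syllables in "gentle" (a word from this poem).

2

"gentle" has 2 syllables.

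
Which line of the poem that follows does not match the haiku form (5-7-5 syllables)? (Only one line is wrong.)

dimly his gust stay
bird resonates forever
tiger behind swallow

Line 1: dimly(2) + his(1) + gust(1) + stay(1) = 5 ✓
Line 2: bird(1) + resonates(3) + forever(3) = 7 ✓
Line 3: tiger(2) + behind(2) + swallow(2) = 6 (expected 5)

Line 3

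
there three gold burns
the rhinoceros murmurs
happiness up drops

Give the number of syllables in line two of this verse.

7

Line two: the (1), rhinoceros (4), murmurs (2) → 7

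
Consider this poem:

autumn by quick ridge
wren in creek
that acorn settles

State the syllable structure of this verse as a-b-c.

5-3-5

Line 1: autumn(2) + by(1) + quick(1) + ridge(1) = 5
Line 2: wren(1) + in(1) + creek(1) = 3
Line 3: that(1) + acorn(2) + settles(2) = 5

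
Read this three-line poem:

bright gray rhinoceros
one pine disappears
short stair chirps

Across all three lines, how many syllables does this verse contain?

14

Line 1: "bright gray rhinoceros": 1+1+4 = 6
Line 2: "one pine disappears": 1+1+3 = 5
Line 3: "short stair chirps": 1+1+1 = 3
Total: 6 + 5 + 3 = 14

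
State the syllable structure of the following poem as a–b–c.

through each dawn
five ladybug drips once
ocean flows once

3–6–4

Line 1: through(1) + each(1) + dawn(1) = 3
Line 2: five(1) + ladybug(3) + drips(1) + once(1) = 6
Line 3: ocean(2) + flows(1) + once(1) = 4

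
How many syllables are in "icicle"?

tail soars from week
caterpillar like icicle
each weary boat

3

"icicle" has 3 syllables.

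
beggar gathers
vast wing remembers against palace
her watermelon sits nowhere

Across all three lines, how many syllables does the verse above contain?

21

Line 1: "beggar gathers": 2+2 = 4
Line 2: "vast wing remembers against palace": 1+1+3+2+2 = 9
Line 3: "her watermelon sits nowhere": 1+4+1+2 = 8
Total: 4 + 9 + 8 = 21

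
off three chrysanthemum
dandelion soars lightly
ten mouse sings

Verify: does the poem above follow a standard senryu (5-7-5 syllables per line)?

Line 1: off (1), three (1), chrysanthemum (4) → 6 (expected 5)
Line 2: dandelion (4), soars (1), lightly (2) → 7 ✓
Line 3: ten (1), mouse (1), sings (1) → 3 (expected 5)

No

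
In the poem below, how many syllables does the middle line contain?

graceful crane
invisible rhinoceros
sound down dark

The middle line: "invisible rhinoceros": 4+4 = 8

8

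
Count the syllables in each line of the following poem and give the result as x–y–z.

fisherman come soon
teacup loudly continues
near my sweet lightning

5–7–5

Line 1: "fisherman come soon": 3+1+1 = 5
Line 2: "teacup loudly continues": 2+2+3 = 7
Line 3: "near my sweet lightning": 1+1+1+2 = 5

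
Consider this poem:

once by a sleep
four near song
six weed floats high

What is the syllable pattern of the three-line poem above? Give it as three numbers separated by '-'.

4-3-4

Line 1: once (1), by (1), a (1), sleep (1) → 4
Line 2: four (1), near (1), song (1) → 3
Line 3: six (1), weed (1), floats (1), high (1) → 4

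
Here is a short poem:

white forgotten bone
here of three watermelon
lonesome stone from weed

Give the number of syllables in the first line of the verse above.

The first line: "white forgotten bone": 1+3+1 = 5

5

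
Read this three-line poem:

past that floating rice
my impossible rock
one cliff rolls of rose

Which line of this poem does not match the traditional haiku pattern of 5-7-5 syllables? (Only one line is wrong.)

The second line

Line 1: "past that floating rice": 1+1+2+1 = 5 ✓
Line 2: "my impossible rock": 1+4+1 = 6 (expected 7)
Line 3: "one cliff rolls of rose": 1+1+1+1+1 = 5 ✓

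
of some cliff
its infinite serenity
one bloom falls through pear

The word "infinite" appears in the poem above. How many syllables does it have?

3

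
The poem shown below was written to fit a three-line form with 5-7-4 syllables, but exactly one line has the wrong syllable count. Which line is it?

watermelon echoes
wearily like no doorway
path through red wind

Line 1: watermelon (4), echoes (2) → 6 (expected 5)
Line 2: wearily (3), like (1), no (1), doorway (2) → 7 ✓
Line 3: path (1), through (1), red (1), wind (1) → 4 ✓

Line 1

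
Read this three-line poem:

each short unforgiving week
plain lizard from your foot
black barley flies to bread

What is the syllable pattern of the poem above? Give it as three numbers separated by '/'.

Line 1: "each short unforgiving week": 1+1+4+1 = 7
Line 2: "plain lizard from your foot": 1+2+1+1+1 = 6
Line 3: "black barley flies to bread": 1+2+1+1+1 = 6

7/6/6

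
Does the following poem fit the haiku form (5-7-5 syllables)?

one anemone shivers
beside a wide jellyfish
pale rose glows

Line 1: one (1), anemone (4), shivers (2) → 7 (expected 5)
Line 2: beside (2), a (1), wide (1), jellyfish (3) → 7 ✓
Line 3: pale (1), rose (1), glows (1) → 3 (expected 5)

No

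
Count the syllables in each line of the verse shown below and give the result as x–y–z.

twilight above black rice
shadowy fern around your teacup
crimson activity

6–9–6

Line 1: "twilight above black rice": 2+2+1+1 = 6
Line 2: "shadowy fern around your teacup": 3+1+2+1+2 = 9
Line 3: "crimson activity": 2+4 = 6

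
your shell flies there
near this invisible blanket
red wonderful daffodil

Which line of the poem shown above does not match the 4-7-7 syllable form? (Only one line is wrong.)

Line 2

Line 1: "your shell flies there": 1+1+1+1 = 4 ✓
Line 2: "near this invisible blanket": 1+1+4+2 = 8 (expected 7)
Line 3: "red wonderful daffodil": 1+3+3 = 7 ✓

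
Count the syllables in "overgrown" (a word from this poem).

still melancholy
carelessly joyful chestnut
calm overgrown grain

"overgrown" has 3 syllables.

3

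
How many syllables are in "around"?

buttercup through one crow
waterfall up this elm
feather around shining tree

"around" has 2 syllables.

2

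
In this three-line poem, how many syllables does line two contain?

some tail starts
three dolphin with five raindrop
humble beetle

7

Line two: three(1) + dolphin(2) + with(1) + five(1) + raindrop(2) = 7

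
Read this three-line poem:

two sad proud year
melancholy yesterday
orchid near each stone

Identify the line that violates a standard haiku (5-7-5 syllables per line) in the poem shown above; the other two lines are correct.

Line 1: two(1) + sad(1) + proud(1) + year(1) = 4 (expected 5)
Line 2: melancholy(4) + yesterday(3) = 7 ✓
Line 3: orchid(2) + near(1) + each(1) + stone(1) = 5 ✓

Line 1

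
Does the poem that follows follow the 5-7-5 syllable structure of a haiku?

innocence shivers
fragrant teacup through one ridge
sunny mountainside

Line 1: innocence(3) + shivers(2) = 5 ✓
Line 2: fragrant(2) + teacup(2) + through(1) + one(1) + ridge(1) = 7 ✓
Line 3: sunny(2) + mountainside(3) = 5 ✓

Yes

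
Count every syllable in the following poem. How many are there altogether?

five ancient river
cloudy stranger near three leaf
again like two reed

17

Line 1: "five ancient river": 1+2+2 = 5
Line 2: "cloudy stranger near three leaf": 2+2+1+1+1 = 7
Line 3: "again like two reed": 2+1+1+1 = 5
Total: 5 + 7 + 5 = 17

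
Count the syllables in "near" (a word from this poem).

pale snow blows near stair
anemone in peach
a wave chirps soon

1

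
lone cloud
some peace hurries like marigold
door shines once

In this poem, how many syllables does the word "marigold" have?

3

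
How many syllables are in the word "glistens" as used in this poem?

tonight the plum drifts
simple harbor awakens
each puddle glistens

"glistens" has 2 syllables.

2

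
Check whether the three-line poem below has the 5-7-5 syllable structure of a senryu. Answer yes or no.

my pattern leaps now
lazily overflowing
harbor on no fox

Line 1: my (1), pattern (2), leaps (1), now (1) → 5 ✓
Line 2: lazily (3), overflowing (4) → 7 ✓
Line 3: harbor (2), on (1), no (1), fox (1) → 5 ✓

Yes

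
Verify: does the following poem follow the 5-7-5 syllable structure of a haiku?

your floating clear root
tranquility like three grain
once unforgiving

Line 1: your (1), floating (2), clear (1), root (1) → 5 ✓
Line 2: tranquility (4), like (1), three (1), grain (1) → 7 ✓
Line 3: once (1), unforgiving (4) → 5 ✓

Yes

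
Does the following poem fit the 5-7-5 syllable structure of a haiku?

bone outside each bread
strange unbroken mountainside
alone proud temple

Line 1: bone(1) + outside(2) + each(1) + bread(1) = 5 ✓
Line 2: strange(1) + unbroken(3) + mountainside(3) = 7 ✓
Line 3: alone(2) + proud(1) + temple(2) = 5 ✓

Yes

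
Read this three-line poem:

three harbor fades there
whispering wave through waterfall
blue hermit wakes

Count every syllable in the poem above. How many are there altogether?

17

Line 1: three(1) + harbor(2) + fades(1) + there(1) = 5
Line 2: whispering(3) + wave(1) + through(1) + waterfall(3) = 8
Line 3: blue(1) + hermit(2) + wakes(1) = 4
Total: 5 + 8 + 4 = 17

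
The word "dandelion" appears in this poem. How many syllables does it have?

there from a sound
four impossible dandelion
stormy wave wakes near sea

4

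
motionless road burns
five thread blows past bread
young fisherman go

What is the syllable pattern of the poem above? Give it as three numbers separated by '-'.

Line 1: motionless(3) + road(1) + burns(1) = 5
Line 2: five(1) + thread(1) + blows(1) + past(1) + bread(1) = 5
Line 3: young(1) + fisherman(3) + go(1) = 5

5-5-5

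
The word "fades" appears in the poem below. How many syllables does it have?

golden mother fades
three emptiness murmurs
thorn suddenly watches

1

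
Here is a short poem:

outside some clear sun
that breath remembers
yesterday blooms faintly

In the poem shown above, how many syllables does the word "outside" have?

"outside" has 2 syllables.

2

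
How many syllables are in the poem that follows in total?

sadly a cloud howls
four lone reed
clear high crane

11

Line 1: "sadly a cloud howls": 2+1+1+1 = 5
Line 2: "four lone reed": 1+1+1 = 3
Line 3: "clear high crane": 1+1+1 = 3
Total: 5 + 3 + 3 = 11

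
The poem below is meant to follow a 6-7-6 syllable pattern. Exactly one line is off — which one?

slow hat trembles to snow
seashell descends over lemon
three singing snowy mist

The second line

Line 1: slow(1) + hat(1) + trembles(2) + to(1) + snow(1) = 6 ✓
Line 2: seashell(2) + descends(2) + over(2) + lemon(2) = 8 (expected 7)
Line 3: three(1) + singing(2) + snowy(2) + mist(1) = 6 ✓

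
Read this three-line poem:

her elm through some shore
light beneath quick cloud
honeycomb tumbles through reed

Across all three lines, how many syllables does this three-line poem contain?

17

Line 1: her (1), elm (1), through (1), some (1), shore (1) → 5
Line 2: light (1), beneath (2), quick (1), cloud (1) → 5
Line 3: honeycomb (3), tumbles (2), through (1), reed (1) → 7
Total: 5 + 5 + 7 = 17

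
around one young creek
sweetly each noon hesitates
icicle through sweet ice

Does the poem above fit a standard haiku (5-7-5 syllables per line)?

No

Line 1: around (2), one (1), young (1), creek (1) → 5 ✓
Line 2: sweetly (2), each (1), noon (1), hesitates (3) → 7 ✓
Line 3: icicle (3), through (1), sweet (1), ice (1) → 6 (expected 5)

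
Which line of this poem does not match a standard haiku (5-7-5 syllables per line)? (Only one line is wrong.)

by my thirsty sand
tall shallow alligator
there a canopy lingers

Line 1: by(1) + my(1) + thirsty(2) + sand(1) = 5 ✓
Line 2: tall(1) + shallow(2) + alligator(4) = 7 ✓
Line 3: there(1) + a(1) + canopy(3) + lingers(2) = 7 (expected 5)

The third line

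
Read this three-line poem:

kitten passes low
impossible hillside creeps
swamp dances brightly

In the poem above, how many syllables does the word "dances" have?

2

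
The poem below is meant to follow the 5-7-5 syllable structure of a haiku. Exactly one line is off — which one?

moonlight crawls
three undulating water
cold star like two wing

The first line

Line 1: "moonlight crawls": 2+1 = 3 (expected 5)
Line 2: "three undulating water": 1+4+2 = 7 ✓
Line 3: "cold star like two wing": 1+1+1+1+1 = 5 ✓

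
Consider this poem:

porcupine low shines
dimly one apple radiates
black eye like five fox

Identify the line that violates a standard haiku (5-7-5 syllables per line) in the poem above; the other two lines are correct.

Line 2

Line 1: porcupine (3), low (1), shines (1) → 5 ✓
Line 2: dimly (2), one (1), apple (2), radiates (3) → 8 (expected 7)
Line 3: black (1), eye (1), like (1), five (1), fox (1) → 5 ✓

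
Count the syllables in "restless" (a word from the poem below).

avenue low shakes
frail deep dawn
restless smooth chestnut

2

"restless" has 2 syllables.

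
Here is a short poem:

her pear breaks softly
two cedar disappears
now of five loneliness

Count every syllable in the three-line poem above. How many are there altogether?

17

Line 1: "her pear breaks softly": 1+1+1+2 = 5
Line 2: "two cedar disappears": 1+2+3 = 6
Line 3: "now of five loneliness": 1+1+1+3 = 6
Total: 5 + 6 + 6 = 17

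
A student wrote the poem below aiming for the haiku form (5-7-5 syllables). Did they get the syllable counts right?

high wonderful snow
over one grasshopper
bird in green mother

No

Line 1: high (1), wonderful (3), snow (1) → 5 ✓
Line 2: over (2), one (1), grasshopper (3) → 6 (expected 7)
Line 3: bird (1), in (1), green (1), mother (2) → 5 ✓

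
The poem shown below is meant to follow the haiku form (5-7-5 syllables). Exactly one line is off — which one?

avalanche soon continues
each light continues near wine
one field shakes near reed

The first line

Line 1: "avalanche soon continues": 3+1+3 = 7 (expected 5)
Line 2: "each light continues near wine": 1+1+3+1+1 = 7 ✓
Line 3: "one field shakes near reed": 1+1+1+1+1 = 5 ✓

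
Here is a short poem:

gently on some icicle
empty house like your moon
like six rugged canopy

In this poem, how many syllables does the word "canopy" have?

"canopy" has 3 syllables.

3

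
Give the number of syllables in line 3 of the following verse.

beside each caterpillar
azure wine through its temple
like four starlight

4

Line 3: "like four starlight": 1+1+2 = 4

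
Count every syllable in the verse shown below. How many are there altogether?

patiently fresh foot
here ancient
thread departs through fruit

13

Line 1: "patiently fresh foot": 3+1+1 = 5
Line 2: "here ancient": 1+2 = 3
Line 3: "thread departs through fruit": 1+2+1+1 = 5
Total: 5 + 3 + 5 = 13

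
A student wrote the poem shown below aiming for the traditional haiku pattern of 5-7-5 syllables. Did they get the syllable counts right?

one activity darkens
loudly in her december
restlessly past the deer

Line 1: one(1) + activity(4) + darkens(2) = 7 (expected 5)
Line 2: loudly(2) + in(1) + her(1) + december(3) = 7 ✓
Line 3: restlessly(3) + past(1) + the(1) + deer(1) = 6 (expected 5)

No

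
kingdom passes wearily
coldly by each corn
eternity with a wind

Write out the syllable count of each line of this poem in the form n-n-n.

Line 1: "kingdom passes wearily": 2+2+3 = 7
Line 2: "coldly by each corn": 2+1+1+1 = 5
Line 3: "eternity with a wind": 4+1+1+1 = 7

7-5-7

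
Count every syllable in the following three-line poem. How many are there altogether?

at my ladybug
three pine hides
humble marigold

Line 1: "at my ladybug": 1+1+3 = 5
Line 2: "three pine hides": 1+1+1 = 3
Line 3: "humble marigold": 2+3 = 5
Total: 5 + 3 + 5 = 13

13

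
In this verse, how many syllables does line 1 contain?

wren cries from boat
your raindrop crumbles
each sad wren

Line 1: wren(1) + cries(1) + from(1) + boat(1) = 4

4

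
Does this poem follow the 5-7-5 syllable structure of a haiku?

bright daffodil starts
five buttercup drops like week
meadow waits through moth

Yes

Line 1: bright (1), daffodil (3), starts (1) → 5 ✓
Line 2: five (1), buttercup (3), drops (1), like (1), week (1) → 7 ✓
Line 3: meadow (2), waits (1), through (1), moth (1) → 5 ✓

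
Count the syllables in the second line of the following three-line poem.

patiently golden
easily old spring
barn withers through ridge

5

The second line: easily (3), old (1), spring (1) → 5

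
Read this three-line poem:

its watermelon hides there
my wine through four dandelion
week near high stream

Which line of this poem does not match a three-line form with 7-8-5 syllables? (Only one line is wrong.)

Line 1: its (1), watermelon (4), hides (1), there (1) → 7 ✓
Line 2: my (1), wine (1), through (1), four (1), dandelion (4) → 8 ✓
Line 3: week (1), near (1), high (1), stream (1) → 4 (expected 5)

Line 3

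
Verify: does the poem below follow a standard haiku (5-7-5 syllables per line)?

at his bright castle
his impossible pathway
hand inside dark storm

Line 1: at(1) + his(1) + bright(1) + castle(2) = 5 ✓
Line 2: his(1) + impossible(4) + pathway(2) = 7 ✓
Line 3: hand(1) + inside(2) + dark(1) + storm(1) = 5 ✓

Yes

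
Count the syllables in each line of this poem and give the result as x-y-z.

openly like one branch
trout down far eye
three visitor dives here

6-4-6

Line 1: openly (3), like (1), one (1), branch (1) → 6
Line 2: trout (1), down (1), far (1), eye (1) → 4
Line 3: three (1), visitor (3), dives (1), here (1) → 6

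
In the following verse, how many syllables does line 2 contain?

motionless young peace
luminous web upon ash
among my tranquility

7

Line 2: luminous(3) + web(1) + upon(2) + ash(1) = 7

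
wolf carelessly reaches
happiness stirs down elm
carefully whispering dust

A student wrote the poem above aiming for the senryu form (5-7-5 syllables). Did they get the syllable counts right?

No

Line 1: "wolf carelessly reaches": 1+3+2 = 6 (expected 5)
Line 2: "happiness stirs down elm": 3+1+1+1 = 6 (expected 7)
Line 3: "carefully whispering dust": 3+3+1 = 7 (expected 5)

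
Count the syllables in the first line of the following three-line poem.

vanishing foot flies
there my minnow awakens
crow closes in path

The first line: "vanishing foot flies": 3+1+1 = 5

5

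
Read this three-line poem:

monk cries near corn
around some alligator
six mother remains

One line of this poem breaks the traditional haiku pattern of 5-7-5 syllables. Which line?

Line 1: "monk cries near corn": 1+1+1+1 = 4 (expected 5)
Line 2: "around some alligator": 2+1+4 = 7 ✓
Line 3: "six mother remains": 1+2+2 = 5 ✓

The first line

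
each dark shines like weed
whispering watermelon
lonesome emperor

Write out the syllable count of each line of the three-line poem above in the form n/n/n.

Line 1: "each dark shines like weed": 1+1+1+1+1 = 5
Line 2: "whispering watermelon": 3+4 = 7
Line 3: "lonesome emperor": 2+3 = 5

5/7/5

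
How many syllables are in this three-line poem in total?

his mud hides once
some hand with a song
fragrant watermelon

Line 1: his(1) + mud(1) + hides(1) + once(1) = 4
Line 2: some(1) + hand(1) + with(1) + a(1) + song(1) = 5
Line 3: fragrant(2) + watermelon(4) = 6
Total: 4 + 5 + 6 = 15

15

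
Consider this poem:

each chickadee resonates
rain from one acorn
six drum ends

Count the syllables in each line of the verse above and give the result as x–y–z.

Line 1: each(1) + chickadee(3) + resonates(3) = 7
Line 2: rain(1) + from(1) + one(1) + acorn(2) = 5
Line 3: six(1) + drum(1) + ends(1) = 3

7–5–3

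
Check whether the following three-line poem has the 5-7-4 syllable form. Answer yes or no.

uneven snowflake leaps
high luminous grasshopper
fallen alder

No

Line 1: uneven (3), snowflake (2), leaps (1) → 6 (expected 5)
Line 2: high (1), luminous (3), grasshopper (3) → 7 ✓
Line 3: fallen (2), alder (2) → 4 ✓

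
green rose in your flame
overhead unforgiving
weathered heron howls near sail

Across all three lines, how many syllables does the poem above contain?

19

Line 1: green (1), rose (1), in (1), your (1), flame (1) → 5
Line 2: overhead (3), unforgiving (4) → 7
Line 3: weathered (2), heron (2), howls (1), near (1), sail (1) → 7
Total: 5 + 7 + 7 = 19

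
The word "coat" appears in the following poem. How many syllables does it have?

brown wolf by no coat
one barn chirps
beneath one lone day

1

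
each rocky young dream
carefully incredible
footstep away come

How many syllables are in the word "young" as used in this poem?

1

"young" has 1 syllable.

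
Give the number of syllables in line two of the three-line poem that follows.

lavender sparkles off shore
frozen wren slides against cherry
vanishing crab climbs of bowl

Line two: frozen (2), wren (1), slides (1), against (2), cherry (2) → 8

8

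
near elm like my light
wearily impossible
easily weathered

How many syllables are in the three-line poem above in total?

Line 1: "near elm like my light": 1+1+1+1+1 = 5
Line 2: "wearily impossible": 3+4 = 7
Line 3: "easily weathered": 3+2 = 5
Total: 5 + 7 + 5 = 17

17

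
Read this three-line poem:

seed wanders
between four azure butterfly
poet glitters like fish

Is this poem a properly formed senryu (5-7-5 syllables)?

Line 1: seed (1), wanders (2) → 3 (expected 5)
Line 2: between (2), four (1), azure (2), butterfly (3) → 8 (expected 7)
Line 3: poet (2), glitters (2), like (1), fish (1) → 6 (expected 5)

No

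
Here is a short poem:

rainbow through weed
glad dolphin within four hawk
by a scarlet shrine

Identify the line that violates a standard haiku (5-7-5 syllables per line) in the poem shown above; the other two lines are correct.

The first line

Line 1: "rainbow through weed": 2+1+1 = 4 (expected 5)
Line 2: "glad dolphin within four hawk": 1+2+2+1+1 = 7 ✓
Line 3: "by a scarlet shrine": 1+1+2+1 = 5 ✓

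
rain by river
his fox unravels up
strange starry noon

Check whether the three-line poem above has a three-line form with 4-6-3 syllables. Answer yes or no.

Line 1: "rain by river": 1+1+2 = 4 ✓
Line 2: "his fox unravels up": 1+1+3+1 = 6 ✓
Line 3: "strange starry noon": 1+2+1 = 4 (expected 3)

No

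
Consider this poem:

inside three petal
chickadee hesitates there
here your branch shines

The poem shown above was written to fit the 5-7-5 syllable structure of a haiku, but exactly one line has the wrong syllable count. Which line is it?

The third line

Line 1: inside(2) + three(1) + petal(2) = 5 ✓
Line 2: chickadee(3) + hesitates(3) + there(1) = 7 ✓
Line 3: here(1) + your(1) + branch(1) + shines(1) = 4 (expected 5)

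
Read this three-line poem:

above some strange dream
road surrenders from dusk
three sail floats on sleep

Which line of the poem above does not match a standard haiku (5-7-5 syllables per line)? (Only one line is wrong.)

Line 2

Line 1: above (2), some (1), strange (1), dream (1) → 5 ✓
Line 2: road (1), surrenders (3), from (1), dusk (1) → 6 (expected 7)
Line 3: three (1), sail (1), floats (1), on (1), sleep (1) → 5 ✓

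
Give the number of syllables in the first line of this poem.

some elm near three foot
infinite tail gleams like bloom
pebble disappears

The first line: some (1), elm (1), near (1), three (1), foot (1) → 5

5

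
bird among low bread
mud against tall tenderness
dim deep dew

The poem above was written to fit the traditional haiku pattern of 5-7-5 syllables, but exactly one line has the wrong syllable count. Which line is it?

Line 3

Line 1: bird(1) + among(2) + low(1) + bread(1) = 5 ✓
Line 2: mud(1) + against(2) + tall(1) + tenderness(3) = 7 ✓
Line 3: dim(1) + deep(1) + dew(1) = 3 (expected 5)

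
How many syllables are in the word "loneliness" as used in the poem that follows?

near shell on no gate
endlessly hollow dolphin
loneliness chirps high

3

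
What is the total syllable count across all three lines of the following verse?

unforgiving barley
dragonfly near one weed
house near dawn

Line 1: unforgiving (4), barley (2) → 6
Line 2: dragonfly (3), near (1), one (1), weed (1) → 6
Line 3: house (1), near (1), dawn (1) → 3
Total: 6 + 6 + 3 = 15

15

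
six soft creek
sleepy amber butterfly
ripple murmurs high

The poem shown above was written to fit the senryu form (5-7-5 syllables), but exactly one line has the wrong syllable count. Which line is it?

Line 1: "six soft creek": 1+1+1 = 3 (expected 5)
Line 2: "sleepy amber butterfly": 2+2+3 = 7 ✓
Line 3: "ripple murmurs high": 2+2+1 = 5 ✓

Line 1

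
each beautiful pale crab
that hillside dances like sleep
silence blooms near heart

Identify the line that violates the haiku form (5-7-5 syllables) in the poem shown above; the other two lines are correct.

Line 1

Line 1: each(1) + beautiful(3) + pale(1) + crab(1) = 6 (expected 5)
Line 2: that(1) + hillside(2) + dances(2) + like(1) + sleep(1) = 7 ✓
Line 3: silence(2) + blooms(1) + near(1) + heart(1) = 5 ✓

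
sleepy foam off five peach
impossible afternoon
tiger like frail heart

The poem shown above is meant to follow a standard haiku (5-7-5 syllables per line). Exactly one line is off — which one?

Line 1: sleepy(2) + foam(1) + off(1) + five(1) + peach(1) = 6 (expected 5)
Line 2: impossible(4) + afternoon(3) = 7 ✓
Line 3: tiger(2) + like(1) + frail(1) + heart(1) = 5 ✓

Line 1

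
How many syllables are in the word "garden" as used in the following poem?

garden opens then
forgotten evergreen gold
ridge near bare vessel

"garden" has 2 syllables.

2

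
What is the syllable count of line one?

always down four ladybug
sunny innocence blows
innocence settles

Line one: always(2) + down(1) + four(1) + ladybug(3) = 7

7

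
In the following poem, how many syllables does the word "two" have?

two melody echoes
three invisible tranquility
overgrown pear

"two" has 1 syllable.

1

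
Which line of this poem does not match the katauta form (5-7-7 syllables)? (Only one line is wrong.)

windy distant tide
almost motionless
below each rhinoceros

Line 2

Line 1: "windy distant tide": 2+2+1 = 5 ✓
Line 2: "almost motionless": 2+3 = 5 (expected 7)
Line 3: "below each rhinoceros": 2+1+4 = 7 ✓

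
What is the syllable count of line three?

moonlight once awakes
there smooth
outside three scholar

5

Line three: "outside three scholar": 2+1+2 = 5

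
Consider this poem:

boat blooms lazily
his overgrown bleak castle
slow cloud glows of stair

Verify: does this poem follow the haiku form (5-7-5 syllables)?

Line 1: boat(1) + blooms(1) + lazily(3) = 5 ✓
Line 2: his(1) + overgrown(3) + bleak(1) + castle(2) = 7 ✓
Line 3: slow(1) + cloud(1) + glows(1) + of(1) + stair(1) = 5 ✓

Yes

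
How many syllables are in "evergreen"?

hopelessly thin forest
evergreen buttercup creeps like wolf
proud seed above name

3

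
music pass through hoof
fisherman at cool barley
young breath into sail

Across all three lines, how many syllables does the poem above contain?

17

Line 1: music(2) + pass(1) + through(1) + hoof(1) = 5
Line 2: fisherman(3) + at(1) + cool(1) + barley(2) = 7
Line 3: young(1) + breath(1) + into(2) + sail(1) = 5
Total: 5 + 7 + 5 = 17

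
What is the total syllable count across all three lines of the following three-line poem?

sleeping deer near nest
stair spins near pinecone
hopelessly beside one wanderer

19

Line 1: sleeping (2), deer (1), near (1), nest (1) → 5
Line 2: stair (1), spins (1), near (1), pinecone (2) → 5
Line 3: hopelessly (3), beside (2), one (1), wanderer (3) → 9
Total: 5 + 5 + 9 = 19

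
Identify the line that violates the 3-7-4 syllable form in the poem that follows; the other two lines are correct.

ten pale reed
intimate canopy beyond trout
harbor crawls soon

Line 1: "ten pale reed": 1+1+1 = 3 ✓
Line 2: "intimate canopy beyond trout": 3+3+2+1 = 9 (expected 7)
Line 3: "harbor crawls soon": 2+1+1 = 4 ✓

The second line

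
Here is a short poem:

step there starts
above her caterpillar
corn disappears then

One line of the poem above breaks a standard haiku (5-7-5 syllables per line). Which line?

The first line

Line 1: step(1) + there(1) + starts(1) = 3 (expected 5)
Line 2: above(2) + her(1) + caterpillar(4) = 7 ✓
Line 3: corn(1) + disappears(3) + then(1) = 5 ✓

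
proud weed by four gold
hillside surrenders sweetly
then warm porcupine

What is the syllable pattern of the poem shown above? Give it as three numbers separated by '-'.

5-7-5

Line 1: proud (1), weed (1), by (1), four (1), gold (1) → 5
Line 2: hillside (2), surrenders (3), sweetly (2) → 7
Line 3: then (1), warm (1), porcupine (3) → 5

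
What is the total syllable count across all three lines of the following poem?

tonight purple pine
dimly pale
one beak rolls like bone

Line 1: "tonight purple pine": 2+2+1 = 5
Line 2: "dimly pale": 2+1 = 3
Line 3: "one beak rolls like bone": 1+1+1+1+1 = 5
Total: 5 + 3 + 5 = 13

13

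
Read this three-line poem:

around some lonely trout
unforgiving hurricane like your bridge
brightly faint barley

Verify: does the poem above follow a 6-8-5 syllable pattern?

No

Line 1: around (2), some (1), lonely (2), trout (1) → 6 ✓
Line 2: unforgiving (4), hurricane (3), like (1), your (1), bridge (1) → 10 (expected 8)
Line 3: brightly (2), faint (1), barley (2) → 5 ✓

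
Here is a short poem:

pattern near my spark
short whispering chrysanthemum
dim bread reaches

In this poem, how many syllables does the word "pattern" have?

"pattern" has 2 syllables.

2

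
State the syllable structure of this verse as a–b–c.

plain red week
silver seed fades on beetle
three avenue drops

Line 1: plain (1), red (1), week (1) → 3
Line 2: silver (2), seed (1), fades (1), on (1), beetle (2) → 7
Line 3: three (1), avenue (3), drops (1) → 5

3–7–5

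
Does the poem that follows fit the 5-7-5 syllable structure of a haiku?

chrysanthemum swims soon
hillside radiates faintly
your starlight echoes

No

Line 1: chrysanthemum (4), swims (1), soon (1) → 6 (expected 5)
Line 2: hillside (2), radiates (3), faintly (2) → 7 ✓
Line 3: your (1), starlight (2), echoes (2) → 5 ✓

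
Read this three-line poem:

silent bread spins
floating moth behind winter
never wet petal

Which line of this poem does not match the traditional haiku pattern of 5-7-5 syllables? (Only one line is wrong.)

The first line

Line 1: silent(2) + bread(1) + spins(1) = 4 (expected 5)
Line 2: floating(2) + moth(1) + behind(2) + winter(2) = 7 ✓
Line 3: never(2) + wet(1) + petal(2) = 5 ✓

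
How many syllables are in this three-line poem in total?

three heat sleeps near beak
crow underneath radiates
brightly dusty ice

17

Line 1: three (1), heat (1), sleeps (1), near (1), beak (1) → 5
Line 2: crow (1), underneath (3), radiates (3) → 7
Line 3: brightly (2), dusty (2), ice (1) → 5
Total: 5 + 7 + 5 = 17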